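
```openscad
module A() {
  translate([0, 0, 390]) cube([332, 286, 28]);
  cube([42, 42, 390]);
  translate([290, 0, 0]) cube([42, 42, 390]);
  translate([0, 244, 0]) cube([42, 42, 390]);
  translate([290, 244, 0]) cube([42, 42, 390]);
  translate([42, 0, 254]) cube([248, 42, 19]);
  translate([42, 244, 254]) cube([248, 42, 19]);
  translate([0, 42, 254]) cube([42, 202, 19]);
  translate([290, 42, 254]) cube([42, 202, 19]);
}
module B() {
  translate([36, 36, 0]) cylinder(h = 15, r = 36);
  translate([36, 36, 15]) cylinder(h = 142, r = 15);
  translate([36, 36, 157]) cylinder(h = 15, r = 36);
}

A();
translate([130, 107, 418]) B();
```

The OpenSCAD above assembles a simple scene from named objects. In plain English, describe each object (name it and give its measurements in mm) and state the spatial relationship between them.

A is a four-legged stool. The seat is a 332×286×28 mm slab whose top surface is at z = 418 mm; four square legs, each 42×42 mm in cross-section, run from the floor (z = 0) to the underside of the seat, each flush with a corner of the seat. Four stretchers, 42 mm wide and 19 mm tall, connect adjacent legs with their undersides at z = 254 mm, each running between the inner faces of the legs it joins and aligned with the legs' outer faces on the other axis.

B is a spool: two coaxial disc flanges of radius 36 mm and thickness 15 mm, joined by a core cylinder of radius 15 mm and height 142 mm. The lower flange rests on z = 0 and the three cylinders share a vertical axis.

The spool is on top of the stool, centred.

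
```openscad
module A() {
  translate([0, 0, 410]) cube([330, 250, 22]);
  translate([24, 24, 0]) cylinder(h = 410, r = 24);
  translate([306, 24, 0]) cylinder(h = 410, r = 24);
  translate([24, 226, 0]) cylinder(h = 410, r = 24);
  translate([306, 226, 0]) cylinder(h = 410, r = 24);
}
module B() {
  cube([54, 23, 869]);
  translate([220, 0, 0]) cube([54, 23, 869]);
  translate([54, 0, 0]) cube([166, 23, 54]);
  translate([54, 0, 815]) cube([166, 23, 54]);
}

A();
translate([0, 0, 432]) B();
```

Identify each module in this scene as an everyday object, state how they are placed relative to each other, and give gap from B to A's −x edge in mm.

The picture frame's min-x is at 0; the stool's min-x is 0; gap = 0 mm.

A is a stool. B is a picture frame. The picture frame is on top of the stool. The gap from the picture frame to the stool's −x edge is 0 mm.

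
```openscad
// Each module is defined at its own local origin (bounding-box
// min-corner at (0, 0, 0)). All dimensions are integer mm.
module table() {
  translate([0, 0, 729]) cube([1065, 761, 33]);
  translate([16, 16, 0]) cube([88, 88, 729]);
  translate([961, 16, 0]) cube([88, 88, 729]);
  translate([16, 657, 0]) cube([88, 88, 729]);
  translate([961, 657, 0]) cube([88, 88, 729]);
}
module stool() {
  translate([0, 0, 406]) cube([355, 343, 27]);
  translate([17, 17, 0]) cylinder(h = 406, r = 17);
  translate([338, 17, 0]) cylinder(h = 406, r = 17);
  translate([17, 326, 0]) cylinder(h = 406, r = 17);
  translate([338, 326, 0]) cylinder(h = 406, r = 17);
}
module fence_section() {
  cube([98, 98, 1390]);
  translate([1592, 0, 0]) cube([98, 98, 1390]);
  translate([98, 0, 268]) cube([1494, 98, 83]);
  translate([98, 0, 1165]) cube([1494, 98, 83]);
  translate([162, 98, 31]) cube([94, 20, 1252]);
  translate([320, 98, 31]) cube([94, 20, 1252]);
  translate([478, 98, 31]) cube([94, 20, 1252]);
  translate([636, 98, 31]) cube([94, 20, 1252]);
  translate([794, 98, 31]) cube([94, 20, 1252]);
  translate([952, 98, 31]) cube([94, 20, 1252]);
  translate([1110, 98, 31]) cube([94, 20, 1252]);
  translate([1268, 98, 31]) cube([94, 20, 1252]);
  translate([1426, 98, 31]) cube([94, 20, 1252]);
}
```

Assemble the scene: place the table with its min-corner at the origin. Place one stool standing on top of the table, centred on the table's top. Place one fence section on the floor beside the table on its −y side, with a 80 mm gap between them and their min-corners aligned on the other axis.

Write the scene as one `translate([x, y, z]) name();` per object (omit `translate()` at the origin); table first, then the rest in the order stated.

table();
translate([355, 209, 762]) stool();
translate([0, -198, 0]) fence_section();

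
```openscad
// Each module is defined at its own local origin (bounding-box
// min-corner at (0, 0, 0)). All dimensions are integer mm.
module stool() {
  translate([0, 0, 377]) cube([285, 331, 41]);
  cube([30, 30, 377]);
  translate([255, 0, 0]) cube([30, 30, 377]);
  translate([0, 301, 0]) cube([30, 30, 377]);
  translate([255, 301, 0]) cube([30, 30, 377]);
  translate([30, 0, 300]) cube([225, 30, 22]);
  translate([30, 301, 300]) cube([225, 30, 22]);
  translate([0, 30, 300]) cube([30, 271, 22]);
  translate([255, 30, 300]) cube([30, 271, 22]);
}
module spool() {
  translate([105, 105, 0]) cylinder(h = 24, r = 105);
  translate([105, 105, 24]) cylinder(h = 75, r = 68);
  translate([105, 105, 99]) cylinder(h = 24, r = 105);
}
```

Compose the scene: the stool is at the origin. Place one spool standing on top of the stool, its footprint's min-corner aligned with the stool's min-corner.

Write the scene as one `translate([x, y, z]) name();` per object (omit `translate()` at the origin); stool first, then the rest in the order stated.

stool();
translate([0, 0, 418]) spool();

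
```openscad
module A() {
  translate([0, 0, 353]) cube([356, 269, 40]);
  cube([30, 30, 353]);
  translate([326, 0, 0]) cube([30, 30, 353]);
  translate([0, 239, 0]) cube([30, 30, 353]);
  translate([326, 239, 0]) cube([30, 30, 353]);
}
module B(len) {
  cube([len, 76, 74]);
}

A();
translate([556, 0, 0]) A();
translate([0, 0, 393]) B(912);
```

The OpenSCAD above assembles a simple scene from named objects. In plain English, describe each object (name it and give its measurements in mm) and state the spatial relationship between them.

A is a simple wooden stool: a rectangular seat 356 mm (x) by 269 mm (y), 40 mm thick, top face at z = 393 mm, on four square legs, each 30×30 mm in cross-section. The legs rest on z = 0, each flush with a corner of the seat.

B is a rectangular beam 912 mm long (x), 76 mm deep (y), 74 mm thick (z).

The beam spans the tops of two stools placed 200 mm apart, resting at z = 393 mm.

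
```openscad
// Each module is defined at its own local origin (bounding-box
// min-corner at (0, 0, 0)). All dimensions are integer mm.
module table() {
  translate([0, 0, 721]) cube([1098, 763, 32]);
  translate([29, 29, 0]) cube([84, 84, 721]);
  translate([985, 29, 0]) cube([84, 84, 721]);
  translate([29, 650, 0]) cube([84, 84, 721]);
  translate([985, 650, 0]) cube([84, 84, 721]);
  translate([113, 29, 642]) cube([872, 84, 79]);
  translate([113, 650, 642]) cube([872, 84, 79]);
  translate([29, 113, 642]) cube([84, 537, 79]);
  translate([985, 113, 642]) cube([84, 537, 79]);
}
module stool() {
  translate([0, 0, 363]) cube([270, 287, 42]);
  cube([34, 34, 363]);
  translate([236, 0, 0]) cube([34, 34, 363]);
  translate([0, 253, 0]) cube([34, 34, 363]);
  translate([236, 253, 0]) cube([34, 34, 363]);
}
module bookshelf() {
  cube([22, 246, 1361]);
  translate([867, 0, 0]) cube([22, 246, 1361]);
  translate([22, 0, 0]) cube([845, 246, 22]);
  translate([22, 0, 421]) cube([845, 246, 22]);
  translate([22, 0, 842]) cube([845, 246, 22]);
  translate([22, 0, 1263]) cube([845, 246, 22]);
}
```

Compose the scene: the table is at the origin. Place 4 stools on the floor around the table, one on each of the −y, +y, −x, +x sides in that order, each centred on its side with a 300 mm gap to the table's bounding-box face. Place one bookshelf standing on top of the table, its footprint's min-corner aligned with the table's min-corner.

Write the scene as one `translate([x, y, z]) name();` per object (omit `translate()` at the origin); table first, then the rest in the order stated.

table();
translate([414, -587, 0]) stool();
translate([414, 1063, 0]) stool();
translate([-570, 238, 0]) stool();
translate([1398, 238, 0]) stool();
translate([0, 0, 753]) bookshelf();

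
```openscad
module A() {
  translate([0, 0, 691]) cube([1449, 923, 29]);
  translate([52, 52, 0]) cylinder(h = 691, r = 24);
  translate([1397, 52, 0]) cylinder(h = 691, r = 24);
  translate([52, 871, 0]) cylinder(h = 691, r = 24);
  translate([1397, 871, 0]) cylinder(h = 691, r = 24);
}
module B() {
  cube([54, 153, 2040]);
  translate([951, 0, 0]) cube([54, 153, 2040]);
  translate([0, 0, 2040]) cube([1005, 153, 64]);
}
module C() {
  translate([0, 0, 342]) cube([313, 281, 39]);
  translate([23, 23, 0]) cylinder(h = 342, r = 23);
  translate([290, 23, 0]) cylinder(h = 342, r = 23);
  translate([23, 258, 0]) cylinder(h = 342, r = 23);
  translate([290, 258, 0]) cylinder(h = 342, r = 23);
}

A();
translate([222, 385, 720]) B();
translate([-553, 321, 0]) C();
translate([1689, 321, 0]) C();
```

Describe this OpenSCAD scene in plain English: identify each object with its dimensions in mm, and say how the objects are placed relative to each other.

A is a table: top 1449 mm (x) × 923 mm (y), 29 mm thick, upper face at z = 720 mm, on four round legs of 48 mm diameter, each leg's bounding box inset 28 mm from the nearest pair of top edges, running from z = 0 to the bottom of the top.

B is a rectangular door frame: two vertical jambs of 54×153 mm section, 2040 mm tall, with a clear opening 897 mm wide between their inner faces. A header 64 mm tall and 153 mm deep lies on top of the jambs and spans the full outside width.

C is a four-legged stool. The seat is 313×281 mm, 39 mm thick, top at z = 381 mm. It stands on four round legs, each 46 mm in diameter, from z = 0 to the seat underside, each leg's axis is inset half a diameter from the nearest pair of seat edges (so the leg's bounding box is flush with the corner).

The door frame is on top of the table, centred. Two stools sit around the table at the −x, +x sides.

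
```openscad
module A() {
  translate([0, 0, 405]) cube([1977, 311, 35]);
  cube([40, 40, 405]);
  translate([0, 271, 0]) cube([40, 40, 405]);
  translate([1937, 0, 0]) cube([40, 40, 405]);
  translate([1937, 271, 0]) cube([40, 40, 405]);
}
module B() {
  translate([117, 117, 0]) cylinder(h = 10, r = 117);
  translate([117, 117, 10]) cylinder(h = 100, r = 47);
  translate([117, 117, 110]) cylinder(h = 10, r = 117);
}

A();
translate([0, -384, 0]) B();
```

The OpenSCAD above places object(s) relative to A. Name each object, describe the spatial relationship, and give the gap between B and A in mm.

The spool's nearest face is 150 mm from the bench's −y face.

A is a bench. B is a spool. The spool is on the floor beside the bench on its −y side. The gap between the spool and the bench is 150 mm.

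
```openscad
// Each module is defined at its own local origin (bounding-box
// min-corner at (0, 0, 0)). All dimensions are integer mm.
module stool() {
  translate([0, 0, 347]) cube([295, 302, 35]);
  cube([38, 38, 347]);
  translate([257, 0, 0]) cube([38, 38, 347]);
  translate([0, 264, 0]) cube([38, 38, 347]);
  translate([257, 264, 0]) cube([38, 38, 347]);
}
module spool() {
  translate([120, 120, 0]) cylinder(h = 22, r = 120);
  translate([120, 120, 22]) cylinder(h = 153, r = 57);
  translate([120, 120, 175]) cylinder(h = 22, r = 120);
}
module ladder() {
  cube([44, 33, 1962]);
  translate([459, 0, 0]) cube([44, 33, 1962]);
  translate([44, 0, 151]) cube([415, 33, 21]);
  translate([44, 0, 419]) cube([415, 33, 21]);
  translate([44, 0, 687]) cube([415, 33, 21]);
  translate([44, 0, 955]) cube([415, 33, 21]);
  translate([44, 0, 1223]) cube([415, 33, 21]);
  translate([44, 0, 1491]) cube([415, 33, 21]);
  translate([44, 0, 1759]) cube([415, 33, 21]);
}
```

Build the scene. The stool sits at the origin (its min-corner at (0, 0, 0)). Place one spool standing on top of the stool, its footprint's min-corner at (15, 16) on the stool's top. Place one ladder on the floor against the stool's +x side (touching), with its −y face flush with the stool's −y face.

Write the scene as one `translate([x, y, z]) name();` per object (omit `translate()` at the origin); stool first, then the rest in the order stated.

stool();
translate([15, 16, 382]) spool();
translate([295, 0, 0]) ladder();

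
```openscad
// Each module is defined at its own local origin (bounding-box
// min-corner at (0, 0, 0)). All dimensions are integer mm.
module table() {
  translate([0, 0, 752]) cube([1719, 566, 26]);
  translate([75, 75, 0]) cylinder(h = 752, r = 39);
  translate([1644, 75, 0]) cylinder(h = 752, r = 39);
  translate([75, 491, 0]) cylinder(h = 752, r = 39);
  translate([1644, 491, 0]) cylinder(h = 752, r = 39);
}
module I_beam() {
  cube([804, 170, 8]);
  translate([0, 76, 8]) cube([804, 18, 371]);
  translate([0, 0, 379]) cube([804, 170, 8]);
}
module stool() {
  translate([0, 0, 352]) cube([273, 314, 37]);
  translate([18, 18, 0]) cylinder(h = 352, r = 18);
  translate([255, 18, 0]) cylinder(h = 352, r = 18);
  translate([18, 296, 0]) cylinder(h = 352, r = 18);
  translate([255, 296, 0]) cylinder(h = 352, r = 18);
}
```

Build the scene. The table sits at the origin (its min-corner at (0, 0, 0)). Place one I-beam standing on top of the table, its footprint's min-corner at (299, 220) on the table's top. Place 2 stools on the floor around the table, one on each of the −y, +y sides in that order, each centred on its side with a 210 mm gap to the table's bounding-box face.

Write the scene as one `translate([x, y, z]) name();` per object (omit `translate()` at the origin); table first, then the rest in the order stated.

table();
translate([299, 220, 778]) I_beam();
translate([723, -524, 0]) stool();
translate([723, 776, 0]) stool();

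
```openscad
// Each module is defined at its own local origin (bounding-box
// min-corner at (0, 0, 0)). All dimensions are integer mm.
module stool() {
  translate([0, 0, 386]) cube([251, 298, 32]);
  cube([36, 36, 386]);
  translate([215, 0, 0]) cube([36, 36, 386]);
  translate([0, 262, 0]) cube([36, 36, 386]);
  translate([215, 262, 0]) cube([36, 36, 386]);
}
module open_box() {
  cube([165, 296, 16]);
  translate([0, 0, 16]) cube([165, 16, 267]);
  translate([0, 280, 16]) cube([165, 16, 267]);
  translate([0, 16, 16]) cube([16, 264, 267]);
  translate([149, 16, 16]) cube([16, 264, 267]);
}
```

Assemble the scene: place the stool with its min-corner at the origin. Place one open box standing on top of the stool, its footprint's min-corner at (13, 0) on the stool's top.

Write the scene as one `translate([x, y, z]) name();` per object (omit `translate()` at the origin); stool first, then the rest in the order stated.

stool();
translate([13, 0, 418]) open_box();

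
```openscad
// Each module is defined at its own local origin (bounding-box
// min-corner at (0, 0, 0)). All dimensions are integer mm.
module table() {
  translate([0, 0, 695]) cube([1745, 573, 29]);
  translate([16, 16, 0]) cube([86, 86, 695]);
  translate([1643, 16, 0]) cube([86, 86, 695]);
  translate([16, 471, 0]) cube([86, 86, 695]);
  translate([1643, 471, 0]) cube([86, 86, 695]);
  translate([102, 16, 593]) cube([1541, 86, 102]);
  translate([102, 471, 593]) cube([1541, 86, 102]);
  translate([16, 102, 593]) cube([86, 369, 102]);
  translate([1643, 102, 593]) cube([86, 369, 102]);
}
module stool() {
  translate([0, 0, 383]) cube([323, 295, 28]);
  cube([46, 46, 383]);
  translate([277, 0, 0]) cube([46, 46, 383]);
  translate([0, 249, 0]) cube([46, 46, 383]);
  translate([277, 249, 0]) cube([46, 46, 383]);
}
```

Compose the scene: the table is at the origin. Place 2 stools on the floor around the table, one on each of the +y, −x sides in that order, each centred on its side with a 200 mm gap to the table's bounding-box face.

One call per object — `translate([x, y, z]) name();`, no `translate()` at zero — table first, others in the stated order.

table();
translate([711, 773, 0]) stool();
translate([-523, 139, 0]) stool();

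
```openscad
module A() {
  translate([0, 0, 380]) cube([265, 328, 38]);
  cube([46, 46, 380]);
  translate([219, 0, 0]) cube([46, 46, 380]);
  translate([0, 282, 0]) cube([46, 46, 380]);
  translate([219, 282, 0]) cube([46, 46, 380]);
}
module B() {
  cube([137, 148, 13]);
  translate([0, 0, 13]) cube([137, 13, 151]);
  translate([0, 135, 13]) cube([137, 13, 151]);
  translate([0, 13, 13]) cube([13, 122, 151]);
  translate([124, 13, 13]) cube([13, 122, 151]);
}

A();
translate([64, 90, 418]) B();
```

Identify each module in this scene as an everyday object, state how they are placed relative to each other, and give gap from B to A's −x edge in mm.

A is a stool. B is an open box. The open box is on top of the stool, centred. The gap from the open box to the stool's −x edge is 64 mm.

The open box's min-x is at 64; the stool's min-x is 0; gap = 64 mm.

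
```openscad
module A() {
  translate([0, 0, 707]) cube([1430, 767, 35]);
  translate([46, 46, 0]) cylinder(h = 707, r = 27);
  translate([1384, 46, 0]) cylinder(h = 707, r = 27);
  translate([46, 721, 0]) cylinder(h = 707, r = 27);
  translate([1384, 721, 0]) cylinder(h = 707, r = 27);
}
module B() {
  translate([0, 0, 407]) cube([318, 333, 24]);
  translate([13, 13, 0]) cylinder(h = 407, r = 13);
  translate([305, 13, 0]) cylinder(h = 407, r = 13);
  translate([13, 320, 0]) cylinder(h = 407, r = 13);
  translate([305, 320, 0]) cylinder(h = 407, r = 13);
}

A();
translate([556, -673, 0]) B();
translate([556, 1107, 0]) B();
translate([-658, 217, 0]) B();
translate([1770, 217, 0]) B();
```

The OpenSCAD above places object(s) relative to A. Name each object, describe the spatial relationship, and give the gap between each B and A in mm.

A is a table. B is a stool. Four stools sit around the table at the −y, +y, −x, +x sides. The gap between each stool and the table is 340 mm.

Each stool's nearest face is 340 mm from the table's bounding box.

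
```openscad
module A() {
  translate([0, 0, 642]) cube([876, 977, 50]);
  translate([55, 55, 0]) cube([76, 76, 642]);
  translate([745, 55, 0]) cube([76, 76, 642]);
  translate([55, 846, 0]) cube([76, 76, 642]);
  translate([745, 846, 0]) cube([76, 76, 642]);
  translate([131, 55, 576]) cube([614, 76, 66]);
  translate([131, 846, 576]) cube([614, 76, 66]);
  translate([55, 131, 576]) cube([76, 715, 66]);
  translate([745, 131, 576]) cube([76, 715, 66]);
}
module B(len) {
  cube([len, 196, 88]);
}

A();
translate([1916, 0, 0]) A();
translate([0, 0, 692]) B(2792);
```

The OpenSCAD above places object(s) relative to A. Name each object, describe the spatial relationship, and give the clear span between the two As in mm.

Second table starts at x = 1916; first ends at x = 876; clear span = 1916 − 876 = 1040 mm.

A is a table. B is a beam. A beam spans the tops of two tables. The clear span between the two tables is 1040 mm.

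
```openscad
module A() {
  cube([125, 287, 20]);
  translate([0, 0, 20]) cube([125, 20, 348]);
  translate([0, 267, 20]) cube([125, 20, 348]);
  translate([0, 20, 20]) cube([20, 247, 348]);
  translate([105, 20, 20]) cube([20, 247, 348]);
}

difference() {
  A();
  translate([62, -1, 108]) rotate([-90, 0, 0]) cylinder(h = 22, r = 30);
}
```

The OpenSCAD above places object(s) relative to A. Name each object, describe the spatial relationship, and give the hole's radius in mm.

A is an open box. The open box has a circular hole through its front wall. The hole's radius is 30 mm.

The subtracted cylinder has r = 30 mm.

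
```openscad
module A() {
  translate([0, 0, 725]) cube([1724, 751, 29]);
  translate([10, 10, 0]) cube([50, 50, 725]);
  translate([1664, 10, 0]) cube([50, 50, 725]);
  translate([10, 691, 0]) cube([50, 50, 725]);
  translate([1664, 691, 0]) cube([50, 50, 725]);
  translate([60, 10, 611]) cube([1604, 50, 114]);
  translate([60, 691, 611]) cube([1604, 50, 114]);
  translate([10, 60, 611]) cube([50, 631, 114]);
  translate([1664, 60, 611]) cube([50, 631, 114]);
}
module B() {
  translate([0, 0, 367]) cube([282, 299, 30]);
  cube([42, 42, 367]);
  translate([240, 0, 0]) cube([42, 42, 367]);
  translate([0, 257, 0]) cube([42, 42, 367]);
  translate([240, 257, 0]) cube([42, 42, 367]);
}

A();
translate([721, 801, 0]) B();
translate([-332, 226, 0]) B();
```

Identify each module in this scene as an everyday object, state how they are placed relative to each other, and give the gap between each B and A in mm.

Each stool's nearest face is 50 mm from the table's bounding box.

A is a table. B is a stool. Two stools sit around the table at the +y, −x sides. The gap between each stool and the table is 50 mm.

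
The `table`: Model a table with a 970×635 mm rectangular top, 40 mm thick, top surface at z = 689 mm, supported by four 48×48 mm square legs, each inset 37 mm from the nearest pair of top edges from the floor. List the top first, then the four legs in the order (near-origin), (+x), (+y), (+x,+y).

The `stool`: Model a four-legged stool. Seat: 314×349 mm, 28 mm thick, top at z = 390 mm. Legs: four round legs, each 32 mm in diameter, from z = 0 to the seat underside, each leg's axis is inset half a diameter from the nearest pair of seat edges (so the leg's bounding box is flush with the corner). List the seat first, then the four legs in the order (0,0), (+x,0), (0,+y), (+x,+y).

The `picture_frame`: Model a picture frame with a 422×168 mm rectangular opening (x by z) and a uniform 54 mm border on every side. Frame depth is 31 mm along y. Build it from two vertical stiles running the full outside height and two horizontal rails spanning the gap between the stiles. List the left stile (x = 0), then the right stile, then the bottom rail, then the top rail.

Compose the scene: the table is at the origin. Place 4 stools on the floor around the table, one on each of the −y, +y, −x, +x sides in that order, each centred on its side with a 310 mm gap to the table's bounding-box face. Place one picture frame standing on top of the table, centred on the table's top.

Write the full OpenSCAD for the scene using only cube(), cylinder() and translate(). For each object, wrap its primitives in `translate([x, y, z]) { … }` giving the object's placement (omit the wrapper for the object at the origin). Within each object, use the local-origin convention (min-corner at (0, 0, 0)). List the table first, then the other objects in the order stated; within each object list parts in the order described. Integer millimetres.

translate([0, 0, 649]) cube([970, 635, 40]);
translate([37, 37, 0]) cube([48, 48, 649]);
translate([885, 37, 0]) cube([48, 48, 649]);
translate([37, 550, 0]) cube([48, 48, 649]);
translate([885, 550, 0]) cube([48, 48, 649]);
translate([328, -659, 0]) {
  translate([0, 0, 362]) cube([314, 349, 28]);
  translate([16, 16, 0]) cylinder(h = 362, r = 16);
  translate([298, 16, 0]) cylinder(h = 362, r = 16);
  translate([16, 333, 0]) cylinder(h = 362, r = 16);
  translate([298, 333, 0]) cylinder(h = 362, r = 16);
}
translate([328, 945, 0]) {
  translate([0, 0, 362]) cube([314, 349, 28]);
  translate([16, 16, 0]) cylinder(h = 362, r = 16);
  translate([298, 16, 0]) cylinder(h = 362, r = 16);
  translate([16, 333, 0]) cylinder(h = 362, r = 16);
  translate([298, 333, 0]) cylinder(h = 362, r = 16);
}
translate([-624, 143, 0]) {
  translate([0, 0, 362]) cube([314, 349, 28]);
  translate([16, 16, 0]) cylinder(h = 362, r = 16);
  translate([298, 16, 0]) cylinder(h = 362, r = 16);
  translate([16, 333, 0]) cylinder(h = 362, r = 16);
  translate([298, 333, 0]) cylinder(h = 362, r = 16);
}
translate([1280, 143, 0]) {
  translate([0, 0, 362]) cube([314, 349, 28]);
  translate([16, 16, 0]) cylinder(h = 362, r = 16);
  translate([298, 16, 0]) cylinder(h = 362, r = 16);
  translate([16, 333, 0]) cylinder(h = 362, r = 16);
  translate([298, 333, 0]) cylinder(h = 362, r = 16);
}
translate([220, 302, 689]) {
  cube([54, 31, 276]);
  translate([476, 0, 0]) cube([54, 31, 276]);
  translate([54, 0, 0]) cube([422, 31, 54]);
  translate([54, 0, 222]) cube([422, 31, 54]);
}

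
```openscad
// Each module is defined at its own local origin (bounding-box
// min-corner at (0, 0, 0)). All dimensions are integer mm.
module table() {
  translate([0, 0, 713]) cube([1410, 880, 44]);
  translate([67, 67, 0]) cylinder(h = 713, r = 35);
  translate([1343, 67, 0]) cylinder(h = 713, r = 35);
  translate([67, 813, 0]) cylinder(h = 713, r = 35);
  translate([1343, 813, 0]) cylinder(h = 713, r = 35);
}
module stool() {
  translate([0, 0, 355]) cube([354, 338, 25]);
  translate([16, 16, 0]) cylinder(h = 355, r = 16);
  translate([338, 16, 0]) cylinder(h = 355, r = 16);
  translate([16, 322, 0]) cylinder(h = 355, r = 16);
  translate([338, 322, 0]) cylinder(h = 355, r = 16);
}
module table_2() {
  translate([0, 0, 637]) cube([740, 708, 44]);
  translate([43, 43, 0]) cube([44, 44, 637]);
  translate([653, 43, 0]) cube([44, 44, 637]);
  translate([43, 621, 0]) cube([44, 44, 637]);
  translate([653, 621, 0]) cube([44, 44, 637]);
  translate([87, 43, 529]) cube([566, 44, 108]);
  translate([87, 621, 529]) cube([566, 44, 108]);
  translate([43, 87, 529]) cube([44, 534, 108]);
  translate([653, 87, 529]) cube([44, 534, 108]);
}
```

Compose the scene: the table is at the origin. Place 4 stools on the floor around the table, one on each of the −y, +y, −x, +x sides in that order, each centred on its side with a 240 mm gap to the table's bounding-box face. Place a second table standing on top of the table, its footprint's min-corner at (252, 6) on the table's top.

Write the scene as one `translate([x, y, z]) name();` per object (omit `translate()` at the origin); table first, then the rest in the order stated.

table();
translate([528, -578, 0]) stool();
translate([528, 1120, 0]) stool();
translate([-594, 271, 0]) stool();
translate([1650, 271, 0]) stool();
translate([252, 6, 757]) table_2();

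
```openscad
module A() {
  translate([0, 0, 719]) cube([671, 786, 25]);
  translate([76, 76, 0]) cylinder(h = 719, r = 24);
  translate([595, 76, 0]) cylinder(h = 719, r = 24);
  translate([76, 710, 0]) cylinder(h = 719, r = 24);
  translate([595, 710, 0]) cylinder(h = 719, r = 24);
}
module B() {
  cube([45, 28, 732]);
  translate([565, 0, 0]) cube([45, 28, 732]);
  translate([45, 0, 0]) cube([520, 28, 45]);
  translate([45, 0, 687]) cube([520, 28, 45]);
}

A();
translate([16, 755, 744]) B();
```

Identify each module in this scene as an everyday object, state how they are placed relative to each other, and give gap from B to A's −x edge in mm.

A is a table. B is a picture frame. The picture frame is on top of the table. The gap from the picture frame to the table's −x edge is 16 mm.

The picture frame's min-x is at 16; the table's min-x is 0; gap = 16 mm.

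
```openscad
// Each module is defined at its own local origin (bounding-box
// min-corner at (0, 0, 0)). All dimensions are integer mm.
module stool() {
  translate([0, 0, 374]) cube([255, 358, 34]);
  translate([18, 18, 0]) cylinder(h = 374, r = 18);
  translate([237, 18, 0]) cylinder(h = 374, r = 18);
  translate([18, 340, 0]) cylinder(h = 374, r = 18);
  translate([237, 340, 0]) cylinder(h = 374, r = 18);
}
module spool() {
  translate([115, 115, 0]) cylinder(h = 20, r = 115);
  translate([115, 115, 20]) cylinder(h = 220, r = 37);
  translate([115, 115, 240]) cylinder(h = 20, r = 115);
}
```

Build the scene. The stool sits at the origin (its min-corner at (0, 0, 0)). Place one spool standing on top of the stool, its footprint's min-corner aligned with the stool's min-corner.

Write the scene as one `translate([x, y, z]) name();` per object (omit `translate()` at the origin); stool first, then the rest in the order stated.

stool();
translate([0, 0, 408]) spool();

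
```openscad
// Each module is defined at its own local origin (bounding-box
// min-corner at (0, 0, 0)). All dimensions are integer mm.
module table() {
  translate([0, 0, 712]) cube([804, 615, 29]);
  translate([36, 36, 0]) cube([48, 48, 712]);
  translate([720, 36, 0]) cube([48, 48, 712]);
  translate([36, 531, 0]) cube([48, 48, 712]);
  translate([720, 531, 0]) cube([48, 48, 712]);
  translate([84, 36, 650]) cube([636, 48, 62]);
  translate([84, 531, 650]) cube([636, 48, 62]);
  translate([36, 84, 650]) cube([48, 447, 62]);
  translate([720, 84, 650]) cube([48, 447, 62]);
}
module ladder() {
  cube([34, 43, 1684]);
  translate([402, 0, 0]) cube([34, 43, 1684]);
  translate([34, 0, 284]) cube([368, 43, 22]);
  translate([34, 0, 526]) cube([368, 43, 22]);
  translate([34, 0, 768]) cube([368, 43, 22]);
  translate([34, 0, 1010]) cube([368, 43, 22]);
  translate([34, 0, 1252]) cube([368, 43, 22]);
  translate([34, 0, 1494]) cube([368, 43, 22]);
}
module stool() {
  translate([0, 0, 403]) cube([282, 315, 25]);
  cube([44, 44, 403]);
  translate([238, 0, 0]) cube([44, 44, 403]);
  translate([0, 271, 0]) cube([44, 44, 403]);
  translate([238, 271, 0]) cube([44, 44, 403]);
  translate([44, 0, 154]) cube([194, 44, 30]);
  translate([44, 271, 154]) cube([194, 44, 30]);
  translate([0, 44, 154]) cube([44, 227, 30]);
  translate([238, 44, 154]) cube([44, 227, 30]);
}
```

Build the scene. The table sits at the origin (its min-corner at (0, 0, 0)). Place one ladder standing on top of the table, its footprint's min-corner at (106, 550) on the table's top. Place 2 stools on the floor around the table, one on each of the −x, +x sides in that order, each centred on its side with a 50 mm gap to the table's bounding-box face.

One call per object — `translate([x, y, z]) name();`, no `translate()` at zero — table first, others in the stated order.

table();
translate([106, 550, 741]) ladder();
translate([-332, 150, 0]) stool();
translate([854, 150, 0]) stool();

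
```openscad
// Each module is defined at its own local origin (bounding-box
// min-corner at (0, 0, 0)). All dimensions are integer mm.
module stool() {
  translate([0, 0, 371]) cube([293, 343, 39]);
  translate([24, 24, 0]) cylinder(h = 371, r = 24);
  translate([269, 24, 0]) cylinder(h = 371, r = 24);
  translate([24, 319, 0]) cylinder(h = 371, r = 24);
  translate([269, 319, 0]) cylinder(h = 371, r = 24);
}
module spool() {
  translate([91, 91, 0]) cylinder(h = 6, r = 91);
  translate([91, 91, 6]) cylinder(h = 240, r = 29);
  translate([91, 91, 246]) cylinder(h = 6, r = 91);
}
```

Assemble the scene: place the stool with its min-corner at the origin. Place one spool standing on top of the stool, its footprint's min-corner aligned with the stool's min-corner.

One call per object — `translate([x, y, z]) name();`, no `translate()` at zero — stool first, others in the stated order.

stool();
translate([0, 0, 410]) spool();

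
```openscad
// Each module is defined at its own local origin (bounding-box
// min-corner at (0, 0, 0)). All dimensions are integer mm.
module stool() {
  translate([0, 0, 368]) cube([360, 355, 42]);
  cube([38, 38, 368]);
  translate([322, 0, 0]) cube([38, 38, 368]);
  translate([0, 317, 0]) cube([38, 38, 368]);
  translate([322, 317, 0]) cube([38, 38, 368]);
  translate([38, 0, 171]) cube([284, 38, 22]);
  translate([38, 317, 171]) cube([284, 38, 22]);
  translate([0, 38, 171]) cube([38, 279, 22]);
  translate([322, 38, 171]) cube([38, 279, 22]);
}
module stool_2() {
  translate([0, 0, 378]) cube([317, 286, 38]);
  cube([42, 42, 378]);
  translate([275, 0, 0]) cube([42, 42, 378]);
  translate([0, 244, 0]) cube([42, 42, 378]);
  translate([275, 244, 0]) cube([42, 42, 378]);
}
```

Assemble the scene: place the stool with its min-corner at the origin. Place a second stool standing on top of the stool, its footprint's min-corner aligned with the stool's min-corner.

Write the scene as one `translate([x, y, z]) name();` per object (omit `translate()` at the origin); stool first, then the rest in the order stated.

stool();
translate([0, 0, 410]) stool_2();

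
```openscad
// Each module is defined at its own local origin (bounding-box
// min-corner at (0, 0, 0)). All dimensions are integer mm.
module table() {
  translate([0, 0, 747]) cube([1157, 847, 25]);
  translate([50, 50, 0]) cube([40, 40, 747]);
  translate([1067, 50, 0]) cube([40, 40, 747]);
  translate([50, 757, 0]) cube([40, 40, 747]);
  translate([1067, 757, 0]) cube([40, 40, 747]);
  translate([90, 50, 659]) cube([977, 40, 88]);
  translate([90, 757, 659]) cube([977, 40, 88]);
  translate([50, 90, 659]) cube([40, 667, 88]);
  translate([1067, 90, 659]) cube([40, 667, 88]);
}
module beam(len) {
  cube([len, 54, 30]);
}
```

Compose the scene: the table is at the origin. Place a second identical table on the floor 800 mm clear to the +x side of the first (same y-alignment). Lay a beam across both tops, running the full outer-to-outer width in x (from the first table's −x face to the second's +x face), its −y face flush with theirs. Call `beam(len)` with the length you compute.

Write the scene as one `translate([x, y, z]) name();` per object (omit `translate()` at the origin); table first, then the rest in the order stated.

table();
translate([1957, 0, 0]) table();
translate([0, 0, 772]) beam(3114);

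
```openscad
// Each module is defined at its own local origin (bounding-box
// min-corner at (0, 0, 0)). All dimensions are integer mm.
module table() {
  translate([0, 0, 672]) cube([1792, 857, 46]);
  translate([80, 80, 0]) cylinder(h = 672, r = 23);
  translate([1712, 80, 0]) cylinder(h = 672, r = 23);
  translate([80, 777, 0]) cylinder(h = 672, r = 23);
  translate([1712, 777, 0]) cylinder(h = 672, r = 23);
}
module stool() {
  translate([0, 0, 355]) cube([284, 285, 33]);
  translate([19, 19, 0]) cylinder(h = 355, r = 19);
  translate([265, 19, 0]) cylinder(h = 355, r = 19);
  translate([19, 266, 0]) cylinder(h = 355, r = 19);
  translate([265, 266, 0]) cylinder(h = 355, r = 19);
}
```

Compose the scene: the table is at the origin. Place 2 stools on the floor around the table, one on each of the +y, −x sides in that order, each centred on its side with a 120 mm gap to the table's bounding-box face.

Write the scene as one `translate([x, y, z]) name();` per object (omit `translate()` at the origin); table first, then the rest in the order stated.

table();
translate([754, 977, 0]) stool();
translate([-404, 286, 0]) stool();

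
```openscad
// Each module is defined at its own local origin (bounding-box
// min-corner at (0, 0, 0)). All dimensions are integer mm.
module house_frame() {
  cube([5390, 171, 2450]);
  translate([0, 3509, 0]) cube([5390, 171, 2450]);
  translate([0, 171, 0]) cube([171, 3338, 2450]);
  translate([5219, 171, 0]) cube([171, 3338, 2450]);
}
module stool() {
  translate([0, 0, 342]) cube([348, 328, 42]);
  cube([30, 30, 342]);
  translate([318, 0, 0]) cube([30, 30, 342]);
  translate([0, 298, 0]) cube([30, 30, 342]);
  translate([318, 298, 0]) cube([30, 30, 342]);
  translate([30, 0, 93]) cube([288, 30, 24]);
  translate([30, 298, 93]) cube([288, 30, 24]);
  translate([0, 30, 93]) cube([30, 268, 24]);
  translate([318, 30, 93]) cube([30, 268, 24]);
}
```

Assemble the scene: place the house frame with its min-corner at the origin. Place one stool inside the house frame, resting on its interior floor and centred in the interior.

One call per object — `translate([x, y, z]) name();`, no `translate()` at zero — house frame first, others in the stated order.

house_frame();
translate([2521, 1676, 0]) stool();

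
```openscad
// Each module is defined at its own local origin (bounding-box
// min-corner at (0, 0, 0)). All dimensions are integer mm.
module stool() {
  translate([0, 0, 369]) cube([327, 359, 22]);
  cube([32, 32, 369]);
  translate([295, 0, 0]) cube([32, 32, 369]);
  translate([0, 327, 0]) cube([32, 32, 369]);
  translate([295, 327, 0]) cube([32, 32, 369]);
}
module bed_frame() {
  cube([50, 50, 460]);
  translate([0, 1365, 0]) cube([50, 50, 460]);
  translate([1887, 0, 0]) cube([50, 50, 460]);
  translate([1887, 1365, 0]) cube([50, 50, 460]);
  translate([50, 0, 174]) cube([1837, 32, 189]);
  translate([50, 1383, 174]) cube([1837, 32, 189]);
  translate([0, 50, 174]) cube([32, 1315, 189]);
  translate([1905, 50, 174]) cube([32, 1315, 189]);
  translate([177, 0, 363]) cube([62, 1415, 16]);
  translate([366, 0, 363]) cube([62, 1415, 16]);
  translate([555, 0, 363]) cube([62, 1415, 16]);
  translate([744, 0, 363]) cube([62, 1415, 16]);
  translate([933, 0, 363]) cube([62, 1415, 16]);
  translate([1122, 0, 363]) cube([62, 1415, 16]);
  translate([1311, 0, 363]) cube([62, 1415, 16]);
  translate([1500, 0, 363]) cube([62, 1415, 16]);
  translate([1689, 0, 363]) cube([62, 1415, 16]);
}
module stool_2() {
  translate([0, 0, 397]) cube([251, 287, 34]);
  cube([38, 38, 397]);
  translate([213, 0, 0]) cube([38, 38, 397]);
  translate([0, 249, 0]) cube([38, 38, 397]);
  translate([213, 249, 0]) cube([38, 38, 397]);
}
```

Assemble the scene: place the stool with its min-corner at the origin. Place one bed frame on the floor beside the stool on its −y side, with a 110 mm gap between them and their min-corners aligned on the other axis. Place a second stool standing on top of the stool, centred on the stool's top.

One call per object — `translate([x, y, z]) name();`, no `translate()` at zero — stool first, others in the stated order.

stool();
translate([0, -1525, 0]) bed_frame();
translate([38, 36, 391]) stool_2();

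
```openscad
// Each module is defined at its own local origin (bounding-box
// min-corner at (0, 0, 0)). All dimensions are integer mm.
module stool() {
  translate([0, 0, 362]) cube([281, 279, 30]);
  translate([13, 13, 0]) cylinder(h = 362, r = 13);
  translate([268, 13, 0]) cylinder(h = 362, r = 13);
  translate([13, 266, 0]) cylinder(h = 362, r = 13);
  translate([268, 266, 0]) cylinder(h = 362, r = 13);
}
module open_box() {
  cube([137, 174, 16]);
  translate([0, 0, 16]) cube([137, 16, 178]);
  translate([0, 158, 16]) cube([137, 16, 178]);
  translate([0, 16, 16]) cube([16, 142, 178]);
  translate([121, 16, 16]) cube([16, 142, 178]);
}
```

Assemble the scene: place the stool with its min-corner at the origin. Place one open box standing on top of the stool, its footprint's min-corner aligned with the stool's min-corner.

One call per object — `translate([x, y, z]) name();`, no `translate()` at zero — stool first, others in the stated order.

stool();
translate([0, 0, 392]) open_box();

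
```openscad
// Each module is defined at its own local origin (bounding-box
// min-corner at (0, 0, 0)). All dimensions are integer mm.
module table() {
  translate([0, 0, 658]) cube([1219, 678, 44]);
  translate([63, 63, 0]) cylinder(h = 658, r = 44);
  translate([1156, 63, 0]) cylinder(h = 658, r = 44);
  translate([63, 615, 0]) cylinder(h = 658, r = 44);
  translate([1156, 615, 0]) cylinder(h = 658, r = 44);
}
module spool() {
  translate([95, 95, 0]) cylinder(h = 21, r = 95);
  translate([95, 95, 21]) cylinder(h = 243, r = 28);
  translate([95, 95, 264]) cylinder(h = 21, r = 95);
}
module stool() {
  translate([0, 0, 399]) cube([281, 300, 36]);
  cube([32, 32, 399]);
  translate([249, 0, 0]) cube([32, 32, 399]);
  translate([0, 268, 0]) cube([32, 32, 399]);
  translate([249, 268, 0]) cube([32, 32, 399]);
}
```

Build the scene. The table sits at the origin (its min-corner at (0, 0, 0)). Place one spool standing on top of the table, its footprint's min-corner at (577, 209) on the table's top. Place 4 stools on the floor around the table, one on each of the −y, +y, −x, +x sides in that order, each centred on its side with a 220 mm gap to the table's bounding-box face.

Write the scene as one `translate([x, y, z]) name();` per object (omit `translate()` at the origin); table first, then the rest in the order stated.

table();
translate([577, 209, 702]) spool();
translate([469, -520, 0]) stool();
translate([469, 898, 0]) stool();
translate([-501, 189, 0]) stool();
translate([1439, 189, 0]) stool();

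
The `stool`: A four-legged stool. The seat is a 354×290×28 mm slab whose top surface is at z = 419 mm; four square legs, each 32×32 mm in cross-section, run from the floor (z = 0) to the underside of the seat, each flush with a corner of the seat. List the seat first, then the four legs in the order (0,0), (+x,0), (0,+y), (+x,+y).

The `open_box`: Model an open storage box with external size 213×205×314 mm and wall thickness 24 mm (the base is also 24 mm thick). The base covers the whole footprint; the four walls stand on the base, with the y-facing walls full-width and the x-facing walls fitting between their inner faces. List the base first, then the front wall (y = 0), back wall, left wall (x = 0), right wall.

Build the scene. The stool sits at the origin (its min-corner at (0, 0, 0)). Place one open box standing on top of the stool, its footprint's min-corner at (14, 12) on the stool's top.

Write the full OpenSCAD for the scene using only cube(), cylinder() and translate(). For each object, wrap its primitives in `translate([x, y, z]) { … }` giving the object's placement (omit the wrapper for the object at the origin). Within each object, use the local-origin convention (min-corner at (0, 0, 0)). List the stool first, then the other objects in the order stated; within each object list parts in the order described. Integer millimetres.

translate([0, 0, 391]) cube([354, 290, 28]);
cube([32, 32, 391]);
translate([322, 0, 0]) cube([32, 32, 391]);
translate([0, 258, 0]) cube([32, 32, 391]);
translate([322, 258, 0]) cube([32, 32, 391]);
translate([14, 12, 419]) {
  cube([213, 205, 24]);
  translate([0, 0, 24]) cube([213, 24, 290]);
  translate([0, 181, 24]) cube([213, 24, 290]);
  translate([0, 24, 24]) cube([24, 157, 290]);
  translate([189, 24, 24]) cube([24, 157, 290]);
}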